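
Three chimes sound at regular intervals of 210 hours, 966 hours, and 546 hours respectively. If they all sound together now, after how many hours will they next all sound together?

62790 hours

The first simultaneous occurrence is after LCM of the individual periods.
210 = 2 × 3 × 5 × 7
966 = 2 × 3 × 7 × 23
546 = 2 × 3 × 7 × 13
LCM(210, 966, 546) = 2 × 3 × 5 × 7 × 13 × 23 = 62790.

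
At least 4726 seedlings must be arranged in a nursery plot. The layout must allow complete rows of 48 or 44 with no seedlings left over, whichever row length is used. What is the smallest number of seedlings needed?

4752

The number of seedlings must be a common multiple of 48 and 44, so a multiple of their LCM.
48 = 2^4 × 3
44 = 2^2 × 11
LCM(48, 44) = 2^4 × 3 × 11 = 528.
Smallest multiple of 528 that is ≥ 4726: ⌈4726/528⌉ × 528 = 9 × 528 = 4752.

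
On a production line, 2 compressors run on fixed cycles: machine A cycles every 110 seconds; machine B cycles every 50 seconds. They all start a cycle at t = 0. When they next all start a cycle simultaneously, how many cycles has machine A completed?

5 cycles

They are all back at their starting positions together after one LCM of the periods.
110 = 2 × 5 × 11
50 = 2 × 5^2
LCM(110, 50) = 2 × 5^2 × 11 = 550.
Cycles for period 110: 550 / 110 = 5.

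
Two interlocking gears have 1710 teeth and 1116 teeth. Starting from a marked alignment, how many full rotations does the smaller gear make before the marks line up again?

95 rotations

The first common completion time is the LCM of the periods.
1710 = 2 × 3^2 × 5 × 19
1116 = 2^2 × 3^2 × 31
LCM(1710, 1116) = 2^2 × 3^2 × 5 × 19 × 31 = 106020.
Rotations for period 1116: 106020 / 1116 = 95.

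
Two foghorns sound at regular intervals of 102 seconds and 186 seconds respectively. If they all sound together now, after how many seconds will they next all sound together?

3162 seconds

They coincide at every common multiple of the periods; the first is the LCM.
102 = 2 × 3 × 17
186 = 2 × 3 × 31
LCM(102, 186) = 2 × 3 × 17 × 31 = 3162.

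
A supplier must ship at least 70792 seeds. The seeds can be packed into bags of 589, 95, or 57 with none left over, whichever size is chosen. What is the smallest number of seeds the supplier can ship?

79515

The number of seeds must be a common multiple of 589, 95, and 57, so a multiple of their LCM.
589 = 19 × 31
95 = 5 × 19
57 = 3 × 19
LCM(589, 95, 57) = 3 × 5 × 19 × 31 = 8835.
Smallest multiple of 8835 that is ≥ 70792: ⌈70792/8835⌉ × 8835 = 9 × 8835 = 79515.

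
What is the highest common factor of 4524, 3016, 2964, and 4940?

52

4524 = 2^2 × 3 × 13 × 29
3016 = 2^3 × 13 × 29
2964 = 2^2 × 3 × 13 × 19
4940 = 2^2 × 5 × 13 × 19
gcd(4524, 3016, 2964, 4940) = 2^2 × 13 = 52.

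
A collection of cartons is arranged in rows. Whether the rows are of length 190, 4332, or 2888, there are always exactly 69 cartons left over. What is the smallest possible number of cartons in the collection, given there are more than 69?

43389

N − 69 must be a common multiple of 190, 4332, and 2888.
190 = 2 × 5 × 19
4332 = 2^2 × 3 × 19^2
2888 = 2^3 × 19^2
LCM(190, 4332, 2888) = 2^3 × 3 × 5 × 19^2 = 43320.
Smallest N > 69 is LCM + 69 = 43320 + 69 = 43389.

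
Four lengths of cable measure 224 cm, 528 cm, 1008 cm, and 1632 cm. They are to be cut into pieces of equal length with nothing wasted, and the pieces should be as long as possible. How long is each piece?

16 cm

Each piece length must divide every original length, so the longest possible is gcd(224, 528, 1008, 1632).
224 = 2^5 × 7
528 = 2^4 × 3 × 11
1008 = 2^4 × 3^2 × 7
1632 = 2^5 × 3 × 17
gcd(224, 528, 1008, 1632) = 2^4 = 16.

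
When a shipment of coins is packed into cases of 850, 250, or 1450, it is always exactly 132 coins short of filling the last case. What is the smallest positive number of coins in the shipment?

123118

Being 132 short of a full case of size k means N ≡ −132 (mod k), i.e. N + 132 is a multiple of each size.
850 = 2 × 5^2 × 17
250 = 2 × 5^3
1450 = 2 × 5^2 × 29
LCM(850, 250, 1450) = 2 × 5^3 × 17 × 29 = 123250.
Smallest positive N is 123250 − 132 = 123118.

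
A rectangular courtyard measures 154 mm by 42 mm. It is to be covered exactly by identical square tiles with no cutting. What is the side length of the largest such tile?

The tile side must divide both 154 and 42, so the largest is their gcd.
154 = 2 × 7 × 11
42 = 2 × 3 × 7
gcd(154, 42) = 2 × 7 = 14.

14 mm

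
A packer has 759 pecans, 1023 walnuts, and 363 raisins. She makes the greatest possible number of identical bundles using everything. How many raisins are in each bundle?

Number of bundles = gcd(759, 1023, 363).
759 = 3 × 11 × 23
1023 = 3 × 11 × 31
363 = 3 × 11^2
gcd(759, 1023, 363) = 3 × 11 = 33.
raisins per bundle = 363 / 33 = 11.

11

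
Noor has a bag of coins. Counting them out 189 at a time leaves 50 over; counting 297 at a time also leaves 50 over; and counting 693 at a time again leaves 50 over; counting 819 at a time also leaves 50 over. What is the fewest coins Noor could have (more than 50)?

27077

N − 50 must be a common multiple of 189, 297, 693, and 819.
189 = 3^3 × 7
297 = 3^3 × 11
693 = 3^2 × 7 × 11
819 = 3^2 × 7 × 13
LCM(189, 297, 693, 819) = 3^3 × 7 × 11 × 13 = 27027.
Smallest N > 50 is LCM + 50 = 27027 + 50 = 27077.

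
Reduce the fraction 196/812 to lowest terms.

7/29

196 = 2^2 × 7^2
812 = 2^2 × 7 × 29
gcd(196, 812) = 2^2 × 7 = 28.
Divide numerator and denominator by 28: 196/812 = 7/29.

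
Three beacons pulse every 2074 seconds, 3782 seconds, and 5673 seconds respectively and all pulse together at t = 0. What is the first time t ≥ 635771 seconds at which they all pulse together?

Joint pulses occur at multiples of LCM(2074, 3782, 5673).
2074 = 2 × 17 × 61
3782 = 2 × 31 × 61
5673 = 3 × 31 × 61
LCM(2074, 3782, 5673) = 2 × 3 × 17 × 31 × 61 = 192882.
Smallest multiple of 192882 that is ≥ 635771: ⌈635771/192882⌉ × 192882 = 4 × 192882 = 771528.

771528 seconds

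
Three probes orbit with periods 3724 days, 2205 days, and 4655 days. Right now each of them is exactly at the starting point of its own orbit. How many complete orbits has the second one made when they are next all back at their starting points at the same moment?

76 orbits

All finish a whole number of cycles simultaneously at t = LCM of the periods.
3724 = 2^2 × 7^2 × 19
2205 = 3^2 × 5 × 7^2
4655 = 5 × 7^2 × 19
LCM(3724, 2205, 4655) = 2^2 × 3^2 × 5 × 7^2 × 19 = 167580.
Orbits for period 2205: 167580 / 2205 = 76.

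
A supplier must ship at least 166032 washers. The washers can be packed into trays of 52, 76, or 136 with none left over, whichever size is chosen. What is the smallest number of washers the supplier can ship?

The number of washers must be a common multiple of 52, 76, and 136, so a multiple of their LCM.
52 = 2^2 × 13
76 = 2^2 × 19
136 = 2^3 × 17
LCM(52, 76, 136) = 2^3 × 13 × 17 × 19 = 33592.
Smallest multiple of 33592 that is ≥ 166032: ⌈166032/33592⌉ × 33592 = 5 × 33592 = 167960.

167960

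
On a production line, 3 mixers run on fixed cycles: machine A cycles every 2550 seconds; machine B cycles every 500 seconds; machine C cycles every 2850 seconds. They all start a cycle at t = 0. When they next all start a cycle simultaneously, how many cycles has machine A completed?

190 cycles

The first common completion time is the LCM of the periods.
2550 = 2 × 3 × 5^2 × 17
500 = 2^2 × 5^3
2850 = 2 × 3 × 5^2 × 19
LCM(2550, 500, 2850) = 2^2 × 3 × 5^3 × 17 × 19 = 484500.
Cycles for period 2550: 484500 / 2550 = 190.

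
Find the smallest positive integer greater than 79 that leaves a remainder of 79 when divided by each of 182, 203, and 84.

N − 79 must be a common multiple of 182, 203, and 84.
182 = 2 × 7 × 13
203 = 7 × 29
84 = 2^2 × 3 × 7
LCM(182, 203, 84) = 2^2 × 3 × 7 × 13 × 29 = 31668.
Smallest N > 79 is LCM + 79 = 31668 + 79 = 31747.

31747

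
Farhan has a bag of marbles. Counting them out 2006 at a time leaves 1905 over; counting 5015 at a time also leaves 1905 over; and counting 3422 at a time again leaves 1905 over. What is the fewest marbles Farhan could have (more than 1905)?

N − 1905 must be a common multiple of 2006, 5015, and 3422.
2006 = 2 × 17 × 59
5015 = 5 × 17 × 59
3422 = 2 × 29 × 59
LCM(2006, 5015, 3422) = 2 × 5 × 17 × 29 × 59 = 290870.
Smallest N > 1905 is LCM + 1905 = 290870 + 1905 = 292775.

292775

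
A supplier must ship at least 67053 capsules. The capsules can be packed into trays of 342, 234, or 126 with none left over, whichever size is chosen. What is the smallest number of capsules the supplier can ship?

The number of capsules must be a common multiple of 342, 234, and 126, so a multiple of their LCM.
342 = 2 × 3^2 × 19
234 = 2 × 3^2 × 13
126 = 2 × 3^2 × 7
LCM(342, 234, 126) = 2 × 3^2 × 7 × 13 × 19 = 31122.
Smallest multiple of 31122 that is ≥ 67053: ⌈67053/31122⌉ × 31122 = 3 × 31122 = 93366.

93366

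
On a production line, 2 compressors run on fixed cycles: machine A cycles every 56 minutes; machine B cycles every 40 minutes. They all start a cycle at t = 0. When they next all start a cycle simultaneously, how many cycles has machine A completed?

All finish a whole number of cycles simultaneously at t = LCM of the periods.
56 = 2^3 × 7
40 = 2^3 × 5
LCM(56, 40) = 2^3 × 5 × 7 = 280.
Cycles for period 56: 280 / 56 = 5.

5 cycles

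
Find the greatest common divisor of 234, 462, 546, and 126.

6

234 = 2 × 3^2 × 13
462 = 2 × 3 × 7 × 11
546 = 2 × 3 × 7 × 13
126 = 2 × 3^2 × 7
gcd(234, 462, 546, 126) = 2 × 3 = 6.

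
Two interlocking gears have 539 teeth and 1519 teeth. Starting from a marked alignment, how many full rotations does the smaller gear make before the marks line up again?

The first common completion time is the LCM of the periods.
539 = 7^2 × 11
1519 = 7^2 × 31
LCM(539, 1519) = 7^2 × 11 × 31 = 16709.
Rotations for period 539: 16709 / 539 = 31.

31 rotations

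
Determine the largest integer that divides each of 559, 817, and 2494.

559 = 13 × 43
817 = 19 × 43
2494 = 2 × 29 × 43
gcd(559, 817, 2494) = 43.

43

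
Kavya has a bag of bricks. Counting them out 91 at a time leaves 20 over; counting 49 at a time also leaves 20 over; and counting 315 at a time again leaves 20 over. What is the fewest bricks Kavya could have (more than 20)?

28685

N − 20 must be a common multiple of 91, 49, and 315.
91 = 7 × 13
49 = 7^2
315 = 3^2 × 5 × 7
LCM(91, 49, 315) = 3^2 × 5 × 7^2 × 13 = 28665.
Smallest N > 20 is LCM + 20 = 28665 + 20 = 28685.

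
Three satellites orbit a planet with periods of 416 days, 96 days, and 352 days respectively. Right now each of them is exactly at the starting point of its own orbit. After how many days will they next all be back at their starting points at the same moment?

They coincide at every common multiple of the periods; the first is the LCM.
416 = 2^5 × 13
96 = 2^5 × 3
352 = 2^5 × 11
LCM(416, 96, 352) = 2^5 × 3 × 11 × 13 = 13728.

13728 days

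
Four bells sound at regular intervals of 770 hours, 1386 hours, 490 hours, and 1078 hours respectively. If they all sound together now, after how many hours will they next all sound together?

48510 hours

The first simultaneous occurrence is after LCM of the individual periods.
770 = 2 × 5 × 7 × 11
1386 = 2 × 3^2 × 7 × 11
490 = 2 × 5 × 7^2
1078 = 2 × 7^2 × 11
LCM(770, 1386, 490, 1078) = 2 × 3^2 × 5 × 7^2 × 11 = 48510.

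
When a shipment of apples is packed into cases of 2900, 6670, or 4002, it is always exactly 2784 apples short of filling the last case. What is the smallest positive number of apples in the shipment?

Being 2784 short of a full case of size k means N ≡ −2784 (mod k), i.e. N + 2784 is a multiple of each size.
2900 = 2^2 × 5^2 × 29
6670 = 2 × 5 × 23 × 29
4002 = 2 × 3 × 23 × 29
LCM(2900, 6670, 4002) = 2^2 × 3 × 5^2 × 23 × 29 = 200100.
Smallest positive N is 200100 − 2784 = 197316.

197316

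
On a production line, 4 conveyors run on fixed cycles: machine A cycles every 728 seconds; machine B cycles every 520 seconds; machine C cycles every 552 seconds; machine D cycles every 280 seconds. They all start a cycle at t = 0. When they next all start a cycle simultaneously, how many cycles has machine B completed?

They are all back at their starting positions together after one LCM of the periods.
728 = 2^3 × 7 × 13
520 = 2^3 × 5 × 13
552 = 2^3 × 3 × 23
280 = 2^3 × 5 × 7
LCM(728, 520, 552, 280) = 2^3 × 3 × 5 × 7 × 13 × 23 = 251160.
Cycles for period 520: 251160 / 520 = 483.

483 cycles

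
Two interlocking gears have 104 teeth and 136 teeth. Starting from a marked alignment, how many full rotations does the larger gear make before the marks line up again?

The first common completion time is the LCM of the periods.
104 = 2^3 × 13
136 = 2^3 × 17
LCM(104, 136) = 2^3 × 13 × 17 = 1768.
Rotations for period 136: 1768 / 136 = 13.

13 rotations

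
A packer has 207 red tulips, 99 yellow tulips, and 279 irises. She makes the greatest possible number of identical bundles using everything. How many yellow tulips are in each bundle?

11

Number of bundles = gcd(207, 99, 279).
207 = 3^2 × 23
99 = 3^2 × 11
279 = 3^2 × 31
gcd(207, 99, 279) = 3^2 = 9.
yellow tulips per bundle = 99 / 9 = 11.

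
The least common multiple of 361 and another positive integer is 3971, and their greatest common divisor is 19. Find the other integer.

209

gcd × lcm = product of the two integers, so the other integer is (19 × 3971) / 361 = 209.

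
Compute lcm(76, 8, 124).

4712

76 = 2^2 × 19
8 = 2^3
124 = 2^2 × 31
LCM(76, 8, 124) = 2^3 × 19 × 31 = 4712.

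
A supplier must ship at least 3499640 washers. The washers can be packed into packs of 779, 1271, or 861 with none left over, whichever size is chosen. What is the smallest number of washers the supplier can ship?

3549903

The number of washers must be a common multiple of 779, 1271, and 861, so a multiple of their LCM.
779 = 19 × 41
1271 = 31 × 41
861 = 3 × 7 × 41
LCM(779, 1271, 861) = 3 × 7 × 19 × 31 × 41 = 507129.
Smallest multiple of 507129 that is ≥ 3499640: ⌈3499640/507129⌉ × 507129 = 7 × 507129 = 3549903.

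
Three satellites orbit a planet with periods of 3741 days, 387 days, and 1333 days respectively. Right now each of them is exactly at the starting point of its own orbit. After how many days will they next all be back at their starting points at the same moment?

We need the least common multiple of the intervals.
3741 = 3 × 29 × 43
387 = 3^2 × 43
1333 = 31 × 43
LCM(3741, 387, 1333) = 3^2 × 29 × 31 × 43 = 347913.

347913 days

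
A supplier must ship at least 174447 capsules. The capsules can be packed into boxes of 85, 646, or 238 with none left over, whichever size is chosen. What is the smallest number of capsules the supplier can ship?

The number of capsules must be a common multiple of 85, 646, and 238, so a multiple of their LCM.
85 = 5 × 17
646 = 2 × 17 × 19
238 = 2 × 7 × 17
LCM(85, 646, 238) = 2 × 5 × 7 × 17 × 19 = 22610.
Smallest multiple of 22610 that is ≥ 174447: ⌈174447/22610⌉ × 22610 = 8 × 22610 = 180880.

180880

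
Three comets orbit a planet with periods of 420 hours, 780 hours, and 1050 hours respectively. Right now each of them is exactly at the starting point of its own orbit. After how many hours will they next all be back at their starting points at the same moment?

27300 hours

We need the least common multiple of the intervals.
420 = 2^2 × 3 × 5 × 7
780 = 2^2 × 3 × 5 × 13
1050 = 2 × 3 × 5^2 × 7
LCM(420, 780, 1050) = 2^2 × 3 × 5^2 × 7 × 13 = 27300.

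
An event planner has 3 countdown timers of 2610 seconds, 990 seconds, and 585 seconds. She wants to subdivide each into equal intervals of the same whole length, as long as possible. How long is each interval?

The interval must divide each timer length; the longest such is the gcd.
2610 = 2 × 3^2 × 5 × 29
990 = 2 × 3^2 × 5 × 11
585 = 3^2 × 5 × 13
gcd(2610, 990, 585) = 3^2 × 5 = 45.

45 seconds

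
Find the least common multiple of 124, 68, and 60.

124 = 2^2 × 31
68 = 2^2 × 17
60 = 2^2 × 3 × 5
LCM(124, 68, 60) = 2^2 × 3 × 5 × 17 × 31 = 31620.

31620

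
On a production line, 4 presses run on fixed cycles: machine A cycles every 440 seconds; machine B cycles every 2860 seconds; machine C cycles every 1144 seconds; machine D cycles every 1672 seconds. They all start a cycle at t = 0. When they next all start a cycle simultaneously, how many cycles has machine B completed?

All finish a whole number of cycles simultaneously at t = LCM of the periods.
440 = 2^3 × 5 × 11
2860 = 2^2 × 5 × 11 × 13
1144 = 2^3 × 11 × 13
1672 = 2^3 × 11 × 19
LCM(440, 2860, 1144, 1672) = 2^3 × 5 × 11 × 13 × 19 = 108680.
Cycles for period 2860: 108680 / 2860 = 38.

38 cycles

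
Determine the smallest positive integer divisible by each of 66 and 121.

726

66 = 2 × 3 × 11
121 = 11^2
LCM(66, 121) = 2 × 3 × 11^2 = 726.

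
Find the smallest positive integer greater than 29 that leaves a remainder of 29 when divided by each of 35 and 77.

414

N − 29 must be a common multiple of 35 and 77.
35 = 5 × 7
77 = 7 × 11
LCM(35, 77) = 5 × 7 × 11 = 385.
Smallest N > 29 is LCM + 29 = 385 + 29 = 414.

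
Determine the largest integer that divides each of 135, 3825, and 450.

135 = 3^3 × 5
3825 = 3^2 × 5^2 × 17
450 = 2 × 3^2 × 5^2
gcd(135, 3825, 450) = 3^2 × 5 = 45.

45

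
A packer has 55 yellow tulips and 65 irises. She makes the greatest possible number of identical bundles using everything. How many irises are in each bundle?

Number of bundles = gcd(55, 65).
55 = 5 × 11
65 = 5 × 13
gcd(55, 65) = 5.
irises per bundle = 65 / 5 = 13.

13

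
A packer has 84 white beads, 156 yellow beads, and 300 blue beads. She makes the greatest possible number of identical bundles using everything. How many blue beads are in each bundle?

Number of bundles = gcd(84, 156, 300).
84 = 2^2 × 3 × 7
156 = 2^2 × 3 × 13
300 = 2^2 × 3 × 5^2
gcd(84, 156, 300) = 2^2 × 3 = 12.
blue beads per bundle = 300 / 12 = 25.

25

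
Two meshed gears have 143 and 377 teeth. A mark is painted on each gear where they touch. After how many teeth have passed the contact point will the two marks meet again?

4147 teeth

The first simultaneous occurrence is after LCM of the individual periods.
143 = 11 × 13
377 = 13 × 29
LCM(143, 377) = 11 × 13 × 29 = 4147.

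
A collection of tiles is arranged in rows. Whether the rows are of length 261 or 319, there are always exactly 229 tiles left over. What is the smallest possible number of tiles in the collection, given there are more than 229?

3100

N − 229 must be a common multiple of 261 and 319.
261 = 3^2 × 29
319 = 11 × 29
LCM(261, 319) = 3^2 × 11 × 29 = 2871.
Smallest N > 229 is LCM + 229 = 2871 + 229 = 3100.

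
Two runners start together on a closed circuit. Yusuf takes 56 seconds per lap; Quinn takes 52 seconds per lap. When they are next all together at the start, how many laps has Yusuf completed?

The first common completion time is the LCM of the periods.
56 = 2^3 × 7
52 = 2^2 × 13
LCM(56, 52) = 2^3 × 7 × 13 = 728.
Laps for period 56: 728 / 56 = 13.

13 laps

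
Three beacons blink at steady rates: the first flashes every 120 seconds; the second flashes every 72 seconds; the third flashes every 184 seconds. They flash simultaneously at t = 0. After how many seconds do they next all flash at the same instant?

8280 seconds

They coincide at every common multiple of the periods; the first is the LCM.
120 = 2^3 × 3 × 5
72 = 2^3 × 3^2
184 = 2^3 × 23
LCM(120, 72, 184) = 2^3 × 3^2 × 5 × 23 = 8280.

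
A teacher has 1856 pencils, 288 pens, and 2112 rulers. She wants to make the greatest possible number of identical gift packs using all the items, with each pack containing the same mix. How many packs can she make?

32 packs

The pack count must divide each quantity, so the greatest is gcd(1856, 288, 2112).
1856 = 2^6 × 29
288 = 2^5 × 3^2
2112 = 2^6 × 3 × 11
gcd(1856, 288, 2112) = 2^5 = 32.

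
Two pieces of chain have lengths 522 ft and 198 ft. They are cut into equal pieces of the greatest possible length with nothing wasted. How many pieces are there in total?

Piece length = gcd(522, 198).
522 = 2 × 3^2 × 29
198 = 2 × 3^2 × 11
gcd(522, 198) = 2 × 3^2 = 18.
Total pieces = 522/18 + 198/18 = 29 + 11 = 40.

40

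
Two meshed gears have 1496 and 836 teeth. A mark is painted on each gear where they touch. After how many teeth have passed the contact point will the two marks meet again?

28424 teeth

The first simultaneous occurrence is after LCM of the individual periods.
1496 = 2^3 × 11 × 17
836 = 2^2 × 11 × 19
LCM(1496, 836) = 2^3 × 11 × 17 × 19 = 28424.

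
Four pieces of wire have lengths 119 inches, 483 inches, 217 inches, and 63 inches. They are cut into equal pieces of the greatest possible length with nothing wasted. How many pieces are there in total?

Piece length = gcd(119, 483, 217, 63).
119 = 7 × 17
483 = 3 × 7 × 23
217 = 7 × 31
63 = 3^2 × 7
gcd(119, 483, 217, 63) = 7.
Total pieces = 119/7 + 483/7 + 217/7 + 63/7 = 17 + 69 + 31 + 9 = 126.

126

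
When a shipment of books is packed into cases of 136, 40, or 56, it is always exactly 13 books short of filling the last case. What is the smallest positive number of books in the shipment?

4747

Being 13 short of a full case of size k means N ≡ −13 (mod k), i.e. N + 13 is a multiple of each size.
136 = 2^3 × 17
40 = 2^3 × 5
56 = 2^3 × 7
LCM(136, 40, 56) = 2^3 × 5 × 7 × 17 = 4760.
Smallest positive N is 4760 − 13 = 4747.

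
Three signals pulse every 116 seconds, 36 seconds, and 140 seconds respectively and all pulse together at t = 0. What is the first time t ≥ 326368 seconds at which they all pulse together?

328860 seconds

Joint pulses occur at multiples of LCM(116, 36, 140).
116 = 2^2 × 29
36 = 2^2 × 3^2
140 = 2^2 × 5 × 7
LCM(116, 36, 140) = 2^2 × 3^2 × 5 × 7 × 29 = 36540.
Smallest multiple of 36540 that is ≥ 326368: ⌈326368/36540⌉ × 36540 = 9 × 36540 = 328860.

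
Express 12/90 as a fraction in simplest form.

2/15

12 = 2^2 × 3
90 = 2 × 3^2 × 5
gcd(12, 90) = 2 × 3 = 6.
Divide numerator and denominator by 6: 12/90 = 2/15.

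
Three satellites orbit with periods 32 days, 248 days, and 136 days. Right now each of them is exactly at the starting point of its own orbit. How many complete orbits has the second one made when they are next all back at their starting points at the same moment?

68 orbits

The first common completion time is the LCM of the periods.
32 = 2^5
248 = 2^3 × 31
136 = 2^3 × 17
LCM(32, 248, 136) = 2^5 × 17 × 31 = 16864.
Orbits for period 248: 16864 / 248 = 68.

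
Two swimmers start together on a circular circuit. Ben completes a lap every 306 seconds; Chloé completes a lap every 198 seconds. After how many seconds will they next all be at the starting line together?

The first simultaneous occurrence is after LCM of the individual periods.
306 = 2 × 3^2 × 17
198 = 2 × 3^2 × 11
LCM(306, 198) = 2 × 3^2 × 11 × 17 = 3366.

3366 seconds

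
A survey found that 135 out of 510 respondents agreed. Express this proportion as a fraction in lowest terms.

135 = 3^3 × 5
510 = 2 × 3 × 5 × 17
gcd(135, 510) = 3 × 5 = 15.
Divide numerator and denominator by 15: 135/510 = 9/34.

9/34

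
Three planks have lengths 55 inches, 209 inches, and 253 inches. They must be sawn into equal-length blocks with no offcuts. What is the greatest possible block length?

11 inches

This is the greatest common divisor of 55, 209, and 253.
55 = 5 × 11
209 = 11 × 19
253 = 11 × 23
gcd(55, 209, 253) = 11.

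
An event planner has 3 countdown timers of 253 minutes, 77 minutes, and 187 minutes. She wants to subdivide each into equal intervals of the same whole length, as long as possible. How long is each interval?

11 minutes

The interval must divide each timer length; the longest such is the gcd.
253 = 11 × 23
77 = 7 × 11
187 = 11 × 17
gcd(253, 77, 187) = 11.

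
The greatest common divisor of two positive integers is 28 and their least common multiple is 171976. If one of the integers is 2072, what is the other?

For two integers, gcd × lcm = product, so the other is (28 × 171976) / 2072 = 4815328 / 2072 = 2324.

2324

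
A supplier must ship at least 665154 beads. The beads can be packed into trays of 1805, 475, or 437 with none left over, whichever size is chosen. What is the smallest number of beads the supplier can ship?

830300

The number of beads must be a common multiple of 1805, 475, and 437, so a multiple of their LCM.
1805 = 5 × 19^2
475 = 5^2 × 19
437 = 19 × 23
LCM(1805, 475, 437) = 5^2 × 19^2 × 23 = 207575.
Smallest multiple of 207575 that is ≥ 665154: ⌈665154/207575⌉ × 207575 = 4 × 207575 = 830300.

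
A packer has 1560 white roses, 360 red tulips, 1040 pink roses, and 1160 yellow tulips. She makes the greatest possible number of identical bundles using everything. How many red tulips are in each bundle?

9

Number of bundles = gcd(1560, 360, 1040, 1160).
1560 = 2^3 × 3 × 5 × 13
360 = 2^3 × 3^2 × 5
1040 = 2^4 × 5 × 13
1160 = 2^3 × 5 × 29
gcd(1560, 360, 1040, 1160) = 2^3 × 5 = 40.
red tulips per bundle = 360 / 40 = 9.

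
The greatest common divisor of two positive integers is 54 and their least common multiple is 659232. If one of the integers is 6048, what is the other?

5886

For two integers, gcd × lcm = product, so the other is (54 × 659232) / 6048 = 35598528 / 6048 = 5886.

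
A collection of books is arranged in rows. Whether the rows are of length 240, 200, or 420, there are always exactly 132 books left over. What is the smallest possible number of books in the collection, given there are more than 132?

N − 132 must be a common multiple of 240, 200, and 420.
240 = 2^4 × 3 × 5
200 = 2^3 × 5^2
420 = 2^2 × 3 × 5 × 7
LCM(240, 200, 420) = 2^4 × 3 × 5^2 × 7 = 8400.
Smallest N > 132 is LCM + 132 = 8400 + 132 = 8532.

8532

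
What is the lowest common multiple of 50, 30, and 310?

50 = 2 × 5^2
30 = 2 × 3 × 5
310 = 2 × 5 × 31
LCM(50, 30, 310) = 2 × 3 × 5^2 × 31 = 4650.

4650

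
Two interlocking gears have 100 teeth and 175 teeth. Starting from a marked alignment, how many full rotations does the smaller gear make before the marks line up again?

All finish a whole number of cycles simultaneously at t = LCM of the periods.
100 = 2^2 × 5^2
175 = 5^2 × 7
LCM(100, 175) = 2^2 × 5^2 × 7 = 700.
Rotations for period 100: 700 / 100 = 7.

7 rotations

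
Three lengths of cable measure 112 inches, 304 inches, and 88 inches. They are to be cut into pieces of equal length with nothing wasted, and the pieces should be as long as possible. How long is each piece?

Each piece length must divide every original length, so the longest possible is gcd(112, 304, 88).
112 = 2^4 × 7
304 = 2^4 × 19
88 = 2^3 × 11
gcd(112, 304, 88) = 2^3 = 8.

8 inches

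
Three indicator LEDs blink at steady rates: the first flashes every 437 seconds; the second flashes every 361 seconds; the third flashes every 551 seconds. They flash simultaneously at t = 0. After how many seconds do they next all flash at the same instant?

240787 seconds

They coincide at every common multiple of the periods; the first is the LCM.
437 = 19 × 23
361 = 19^2
551 = 19 × 29
LCM(437, 361, 551) = 19^2 × 23 × 29 = 240787.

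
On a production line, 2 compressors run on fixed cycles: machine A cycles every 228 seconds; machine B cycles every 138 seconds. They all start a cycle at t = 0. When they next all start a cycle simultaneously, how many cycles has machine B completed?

All finish a whole number of cycles simultaneously at t = LCM of the periods.
228 = 2^2 × 3 × 19
138 = 2 × 3 × 23
LCM(228, 138) = 2^2 × 3 × 19 × 23 = 5244.
Cycles for period 138: 5244 / 138 = 38.

38 cycles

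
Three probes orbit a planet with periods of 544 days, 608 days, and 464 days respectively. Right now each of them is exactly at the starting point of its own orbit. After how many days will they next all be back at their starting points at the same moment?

We need the least common multiple of the intervals.
544 = 2^5 × 17
608 = 2^5 × 19
464 = 2^4 × 29
LCM(544, 608, 464) = 2^5 × 17 × 19 × 29 = 299744.

299744 days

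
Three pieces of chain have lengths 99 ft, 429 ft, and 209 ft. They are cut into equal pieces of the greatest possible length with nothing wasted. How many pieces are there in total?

67

Piece length = gcd(99, 429, 209).
99 = 3^2 × 11
429 = 3 × 11 × 13
209 = 11 × 19
gcd(99, 429, 209) = 11.
Total pieces = 99/11 + 429/11 + 209/11 = 9 + 39 + 19 = 67.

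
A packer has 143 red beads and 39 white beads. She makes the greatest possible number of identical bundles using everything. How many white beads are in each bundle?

3

Number of bundles = gcd(143, 39).
143 = 11 × 13
39 = 3 × 13
gcd(143, 39) = 13.
white beads per bundle = 39 / 13 = 3.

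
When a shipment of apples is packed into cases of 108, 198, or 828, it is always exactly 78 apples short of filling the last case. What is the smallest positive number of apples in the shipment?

27246

Being 78 short of a full case of size k means N ≡ −78 (mod k), i.e. N + 78 is a multiple of each size.
108 = 2^2 × 3^3
198 = 2 × 3^2 × 11
828 = 2^2 × 3^2 × 23
LCM(108, 198, 828) = 2^2 × 3^3 × 11 × 23 = 27324.
Smallest positive N is 27324 − 78 = 27246.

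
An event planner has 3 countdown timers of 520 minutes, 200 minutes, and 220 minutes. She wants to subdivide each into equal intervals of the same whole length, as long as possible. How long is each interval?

The interval must divide each timer length; the longest such is the gcd.
520 = 2^3 × 5 × 13
200 = 2^3 × 5^2
220 = 2^2 × 5 × 11
gcd(520, 200, 220) = 2^2 × 5 = 20.

20 minutes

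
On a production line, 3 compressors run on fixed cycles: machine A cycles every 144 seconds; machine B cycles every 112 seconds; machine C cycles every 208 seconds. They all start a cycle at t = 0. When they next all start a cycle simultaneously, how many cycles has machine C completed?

They are all back at their starting positions together after one LCM of the periods.
144 = 2^4 × 3^2
112 = 2^4 × 7
208 = 2^4 × 13
LCM(144, 112, 208) = 2^4 × 3^2 × 7 × 13 = 13104.
Cycles for period 208: 13104 / 208 = 63.

63 cycles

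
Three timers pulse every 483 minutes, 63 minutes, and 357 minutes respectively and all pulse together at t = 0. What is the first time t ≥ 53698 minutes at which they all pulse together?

73899 minutes

Joint pulses occur at multiples of LCM(483, 63, 357).
483 = 3 × 7 × 23
63 = 3^2 × 7
357 = 3 × 7 × 17
LCM(483, 63, 357) = 3^2 × 7 × 17 × 23 = 24633.
Smallest multiple of 24633 that is ≥ 53698: ⌈53698/24633⌉ × 24633 = 3 × 24633 = 73899.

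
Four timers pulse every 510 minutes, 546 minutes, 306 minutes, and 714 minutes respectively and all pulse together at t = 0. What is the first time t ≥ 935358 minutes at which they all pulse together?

Joint pulses occur at multiples of LCM(510, 546, 306, 714).
510 = 2 × 3 × 5 × 17
546 = 2 × 3 × 7 × 13
306 = 2 × 3^2 × 17
714 = 2 × 3 × 7 × 17
LCM(510, 546, 306, 714) = 2 × 3^2 × 5 × 7 × 13 × 17 = 139230.
Smallest multiple of 139230 that is ≥ 935358: ⌈935358/139230⌉ × 139230 = 7 × 139230 = 974610.

974610 minutes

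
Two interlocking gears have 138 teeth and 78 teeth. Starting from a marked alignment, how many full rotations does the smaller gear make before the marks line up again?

23 rotations

All finish a whole number of cycles simultaneously at t = LCM of the periods.
138 = 2 × 3 × 23
78 = 2 × 3 × 13
LCM(138, 78) = 2 × 3 × 13 × 23 = 1794.
Rotations for period 78: 1794 / 78 = 23.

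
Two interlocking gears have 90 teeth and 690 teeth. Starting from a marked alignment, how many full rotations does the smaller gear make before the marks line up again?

All finish a whole number of cycles simultaneously at t = LCM of the periods.
90 = 2 × 3^2 × 5
690 = 2 × 3 × 5 × 23
LCM(90, 690) = 2 × 3^2 × 5 × 23 = 2070.
Rotations for period 90: 2070 / 90 = 23.

23 rotations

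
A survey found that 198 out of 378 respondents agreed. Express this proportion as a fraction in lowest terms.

11/21

198 = 2 × 3^2 × 11
378 = 2 × 3^3 × 7
gcd(198, 378) = 2 × 3^2 = 18.
Divide numerator and denominator by 18: 198/378 = 11/21.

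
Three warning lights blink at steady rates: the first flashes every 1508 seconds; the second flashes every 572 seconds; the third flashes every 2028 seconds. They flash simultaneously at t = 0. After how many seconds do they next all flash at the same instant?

646932 seconds

They coincide at every common multiple of the periods; the first is the LCM.
1508 = 2^2 × 13 × 29
572 = 2^2 × 11 × 13
2028 = 2^2 × 3 × 13^2
LCM(1508, 572, 2028) = 2^2 × 3 × 11 × 13^2 × 29 = 646932.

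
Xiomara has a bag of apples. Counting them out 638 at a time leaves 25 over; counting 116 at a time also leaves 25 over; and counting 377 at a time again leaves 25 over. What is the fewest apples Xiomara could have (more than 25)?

N − 25 must be a common multiple of 638, 116, and 377.
638 = 2 × 11 × 29
116 = 2^2 × 29
377 = 13 × 29
LCM(638, 116, 377) = 2^2 × 11 × 13 × 29 = 16588.
Smallest N > 25 is LCM + 25 = 16588 + 25 = 16613.

16613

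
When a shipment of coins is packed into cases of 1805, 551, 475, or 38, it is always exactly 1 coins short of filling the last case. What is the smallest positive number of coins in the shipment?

Being 1 short of a full case of size k means N ≡ −1 (mod k), i.e. N + 1 is a multiple of each size.
1805 = 5 × 19^2
551 = 19 × 29
475 = 5^2 × 19
38 = 2 × 19
LCM(1805, 551, 475, 38) = 2 × 5^2 × 19^2 × 29 = 523450.
Smallest positive N is 523450 − 1 = 523449.

523449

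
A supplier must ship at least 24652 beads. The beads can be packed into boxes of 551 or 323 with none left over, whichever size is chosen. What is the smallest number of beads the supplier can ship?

The number of beads must be a common multiple of 551 and 323, so a multiple of their LCM.
551 = 19 × 29
323 = 17 × 19
LCM(551, 323) = 17 × 19 × 29 = 9367.
Smallest multiple of 9367 that is ≥ 24652: ⌈24652/9367⌉ × 9367 = 3 × 9367 = 28101.

28101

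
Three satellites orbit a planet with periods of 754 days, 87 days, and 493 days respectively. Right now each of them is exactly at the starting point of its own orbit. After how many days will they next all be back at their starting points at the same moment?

We need the least common multiple of the intervals.
754 = 2 × 13 × 29
87 = 3 × 29
493 = 17 × 29
LCM(754, 87, 493) = 2 × 3 × 13 × 17 × 29 = 38454.

38454 days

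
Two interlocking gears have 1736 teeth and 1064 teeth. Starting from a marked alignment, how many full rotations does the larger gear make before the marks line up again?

19 rotations

The first common completion time is the LCM of the periods.
1736 = 2^3 × 7 × 31
1064 = 2^3 × 7 × 19
LCM(1736, 1064) = 2^3 × 7 × 19 × 31 = 32984.
Rotations for period 1736: 32984 / 1736 = 19.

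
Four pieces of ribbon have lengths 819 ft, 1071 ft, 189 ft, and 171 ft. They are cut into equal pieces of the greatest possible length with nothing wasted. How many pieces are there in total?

Piece length = gcd(819, 1071, 189, 171).
819 = 3^2 × 7 × 13
1071 = 3^2 × 7 × 17
189 = 3^3 × 7
171 = 3^2 × 19
gcd(819, 1071, 189, 171) = 3^2 = 9.
Total pieces = 819/9 + 1071/9 + 189/9 + 171/9 = 91 + 119 + 21 + 19 = 250.

250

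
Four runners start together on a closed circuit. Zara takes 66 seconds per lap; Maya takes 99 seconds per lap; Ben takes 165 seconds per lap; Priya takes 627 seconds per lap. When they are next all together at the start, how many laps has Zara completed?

285 laps

The first common completion time is the LCM of the periods.
66 = 2 × 3 × 11
99 = 3^2 × 11
165 = 3 × 5 × 11
627 = 3 × 11 × 19
LCM(66, 99, 165, 627) = 2 × 3^2 × 5 × 11 × 19 = 18810.
Laps for period 66: 18810 / 66 = 285.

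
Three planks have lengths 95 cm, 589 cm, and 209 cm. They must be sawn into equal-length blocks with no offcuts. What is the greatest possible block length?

The block length must divide every plank, so the greatest is gcd(95, 589, 209).
95 = 5 × 19
589 = 19 × 31
209 = 11 × 19
gcd(95, 589, 209) = 19.

19 cm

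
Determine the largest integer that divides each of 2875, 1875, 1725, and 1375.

25

2875 = 5^3 × 23
1875 = 3 × 5^4
1725 = 3 × 5^2 × 23
1375 = 5^3 × 11
gcd(2875, 1875, 1725, 1375) = 5^2 = 25.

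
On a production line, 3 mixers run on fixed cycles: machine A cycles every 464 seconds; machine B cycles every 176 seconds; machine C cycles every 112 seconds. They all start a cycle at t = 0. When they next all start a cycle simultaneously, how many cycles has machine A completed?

77 cycles

They are all back at their starting positions together after one LCM of the periods.
464 = 2^4 × 29
176 = 2^4 × 11
112 = 2^4 × 7
LCM(464, 176, 112) = 2^4 × 7 × 11 × 29 = 35728.
Cycles for period 464: 35728 / 464 = 77.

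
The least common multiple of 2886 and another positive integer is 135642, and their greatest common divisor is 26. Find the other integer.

1222

gcd × lcm = product of the two integers, so the other integer is (26 × 135642) / 2886 = 1222.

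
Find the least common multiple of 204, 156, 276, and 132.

670956

204 = 2^2 × 3 × 17
156 = 2^2 × 3 × 13
276 = 2^2 × 3 × 23
132 = 2^2 × 3 × 11
LCM(204, 156, 276, 132) = 2^2 × 3 × 11 × 13 × 17 × 23 = 670956.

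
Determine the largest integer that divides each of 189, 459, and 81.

27

189 = 3^3 × 7
459 = 3^3 × 17
81 = 3^4
gcd(189, 459, 81) = 3^3 = 27.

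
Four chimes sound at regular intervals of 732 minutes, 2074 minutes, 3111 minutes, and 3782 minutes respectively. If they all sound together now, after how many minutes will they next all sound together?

We need the least common multiple of the intervals.
732 = 2^2 × 3 × 61
2074 = 2 × 17 × 61
3111 = 3 × 17 × 61
3782 = 2 × 31 × 61
LCM(732, 2074, 3111, 3782) = 2^2 × 3 × 17 × 31 × 61 = 385764.

385764 minutes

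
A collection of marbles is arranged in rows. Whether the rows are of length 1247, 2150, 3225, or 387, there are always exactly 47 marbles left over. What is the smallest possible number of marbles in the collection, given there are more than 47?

561197

N − 47 must be a common multiple of 1247, 2150, 3225, and 387.
1247 = 29 × 43
2150 = 2 × 5^2 × 43
3225 = 3 × 5^2 × 43
387 = 3^2 × 43
LCM(1247, 2150, 3225, 387) = 2 × 3^2 × 5^2 × 29 × 43 = 561150.
Smallest N > 47 is LCM + 47 = 561150 + 47 = 561197.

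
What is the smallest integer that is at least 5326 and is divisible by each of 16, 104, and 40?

The integer must be a common multiple of 16, 104, and 40, so a multiple of their LCM.
16 = 2^4
104 = 2^3 × 13
40 = 2^3 × 5
LCM(16, 104, 40) = 2^4 × 5 × 13 = 1040.
Smallest multiple of 1040 that is ≥ 5326: ⌈5326/1040⌉ × 1040 = 6 × 1040 = 6240.

6240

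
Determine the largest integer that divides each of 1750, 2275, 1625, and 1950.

1750 = 2 × 5^3 × 7
2275 = 5^2 × 7 × 13
1625 = 5^3 × 13
1950 = 2 × 3 × 5^2 × 13
gcd(1750, 2275, 1625, 1950) = 5^2 = 25.

25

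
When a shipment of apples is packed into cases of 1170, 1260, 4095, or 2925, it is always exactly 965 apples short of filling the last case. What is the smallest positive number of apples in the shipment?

80935

Being 965 short of a full case of size k means N ≡ −965 (mod k), i.e. N + 965 is a multiple of each size.
1170 = 2 × 3^2 × 5 × 13
1260 = 2^2 × 3^2 × 5 × 7
4095 = 3^2 × 5 × 7 × 13
2925 = 3^2 × 5^2 × 13
LCM(1170, 1260, 4095, 2925) = 2^2 × 3^2 × 5^2 × 7 × 13 = 81900.
Smallest positive N is 81900 − 965 = 80935.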